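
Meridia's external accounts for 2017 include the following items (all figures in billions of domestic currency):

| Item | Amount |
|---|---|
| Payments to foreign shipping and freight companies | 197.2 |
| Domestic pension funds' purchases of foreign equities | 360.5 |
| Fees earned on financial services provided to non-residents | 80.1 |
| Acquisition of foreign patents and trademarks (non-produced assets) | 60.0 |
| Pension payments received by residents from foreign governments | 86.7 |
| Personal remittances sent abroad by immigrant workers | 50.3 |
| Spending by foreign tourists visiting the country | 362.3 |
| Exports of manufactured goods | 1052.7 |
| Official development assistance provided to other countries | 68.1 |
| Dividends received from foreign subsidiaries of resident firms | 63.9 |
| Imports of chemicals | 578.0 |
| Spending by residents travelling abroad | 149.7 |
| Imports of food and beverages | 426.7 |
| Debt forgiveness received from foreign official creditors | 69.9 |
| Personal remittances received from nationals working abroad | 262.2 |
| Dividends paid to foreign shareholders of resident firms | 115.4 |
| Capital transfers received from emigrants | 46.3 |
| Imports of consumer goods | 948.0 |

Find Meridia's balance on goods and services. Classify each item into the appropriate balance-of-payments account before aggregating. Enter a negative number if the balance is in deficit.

Goods: 1052.7 - 426.7 - 578.0 - 948.0 = -900.0
Services: 80.1 + 362.3 - 197.2 - 149.7 = 95.5
Trade balance = -900.0 + 95.5 = -804.5
(Excluded from the trade balance — financial account: domestic pension funds' purchases of foreign equities 360.5; capital account: acquisition of foreign patents and trademarks (non-produced assets) 60.0, debt forgiveness received from foreign official creditors 69.9, capital transfers received from emigrants 46.3; secondary income: pension payments received by residents from foreign governments 86.7, personal remittances sent abroad by immigrant workers 50.3, official development assistance provided to other countries 68.1, personal remittances received from nationals working abroad 262.2; primary income: dividends received from foreign subsidiaries of resident firms 63.9, dividends paid to foreign shareholders of resident firms 115.4.)

-804.5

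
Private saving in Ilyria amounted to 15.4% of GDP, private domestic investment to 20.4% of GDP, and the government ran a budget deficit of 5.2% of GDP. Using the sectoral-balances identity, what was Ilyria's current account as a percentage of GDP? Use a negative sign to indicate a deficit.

By the sectoral-balances identity, CA = (S_private - I) + (T - G).
Private balance = 15.4 - 20.4 = -5.0
Government balance (T - G) = -5.2
CA = -5.0 + (-5.2) = -10.2

-10.2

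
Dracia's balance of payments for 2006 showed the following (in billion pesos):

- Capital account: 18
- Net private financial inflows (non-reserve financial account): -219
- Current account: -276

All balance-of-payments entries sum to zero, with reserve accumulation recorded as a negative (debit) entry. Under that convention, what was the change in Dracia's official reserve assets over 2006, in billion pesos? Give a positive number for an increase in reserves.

Official reserve transactions balance = -((-276) + 18 + (-219)) = 477
An accumulation of reserves is recorded as a debit (negative entry), so the change in the stock of reserves is the negative of that balance.
Change in official reserves = -(477) = -477

-477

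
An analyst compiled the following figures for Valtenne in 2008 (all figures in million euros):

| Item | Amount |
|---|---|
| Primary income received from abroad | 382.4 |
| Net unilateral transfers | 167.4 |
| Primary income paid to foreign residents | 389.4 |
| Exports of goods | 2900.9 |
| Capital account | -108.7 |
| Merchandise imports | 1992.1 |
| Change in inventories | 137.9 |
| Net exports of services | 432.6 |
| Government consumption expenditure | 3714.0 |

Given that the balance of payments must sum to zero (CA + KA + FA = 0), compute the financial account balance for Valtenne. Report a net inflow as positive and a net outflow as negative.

Goods balance = 2900.9 - 1992.1 = 908.8
Services balance = 432.6
Trade balance (goods + services) = 908.8 + 432.6 = 1341.4
Net primary income = 382.4 - 389.4 = -7.0
Net secondary income = 167.4
Current account = 1341.4 + (-7.0) + 167.4 = 1501.8
Financial account = -(1501.8 + (-108.7)) = -1393.1

-1393.1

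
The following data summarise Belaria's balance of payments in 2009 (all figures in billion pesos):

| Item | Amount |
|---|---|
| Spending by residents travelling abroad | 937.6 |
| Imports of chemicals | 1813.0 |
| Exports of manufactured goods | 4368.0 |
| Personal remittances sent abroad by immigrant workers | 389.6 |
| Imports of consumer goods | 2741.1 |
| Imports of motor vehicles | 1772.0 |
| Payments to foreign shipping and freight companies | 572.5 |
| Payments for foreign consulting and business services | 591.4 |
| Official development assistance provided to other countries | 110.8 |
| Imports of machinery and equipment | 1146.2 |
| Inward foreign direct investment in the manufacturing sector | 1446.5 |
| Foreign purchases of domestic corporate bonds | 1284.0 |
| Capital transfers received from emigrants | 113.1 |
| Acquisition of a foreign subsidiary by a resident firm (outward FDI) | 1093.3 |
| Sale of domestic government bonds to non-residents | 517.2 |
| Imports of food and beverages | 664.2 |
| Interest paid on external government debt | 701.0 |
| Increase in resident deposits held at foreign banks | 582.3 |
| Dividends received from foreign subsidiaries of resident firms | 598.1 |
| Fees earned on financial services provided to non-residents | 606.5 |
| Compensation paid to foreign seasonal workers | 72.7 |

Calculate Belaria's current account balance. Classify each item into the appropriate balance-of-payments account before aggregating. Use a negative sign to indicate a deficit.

-5939.5

Goods: 4368.0 - 2741.1 - 1772.0 - 664.2 - 1146.2 - 1813.0 = -3768.5
Services: 606.5 - 572.5 - 591.4 - 937.6 = -1495.0
Primary income: -701.0 + 598.1 - 72.7 = -175.6
Secondary income: -389.6 - 110.8 = -500.4
Current account = (-3768.5) + (-1495.0) + (-175.6) + (-500.4) = -5939.5
(Excluded from the current account — financial account: inward foreign direct investment in the manufacturing sector 1446.5, foreign purchases of domestic corporate bonds 1284.0, acquisition of a foreign subsidiary by a resident firm (outward FDI) 1093.3, sale of domestic government bonds to non-residents 517.2, increase in resident deposits held at foreign banks 582.3; capital account: capital transfers received from emigrants 113.1.)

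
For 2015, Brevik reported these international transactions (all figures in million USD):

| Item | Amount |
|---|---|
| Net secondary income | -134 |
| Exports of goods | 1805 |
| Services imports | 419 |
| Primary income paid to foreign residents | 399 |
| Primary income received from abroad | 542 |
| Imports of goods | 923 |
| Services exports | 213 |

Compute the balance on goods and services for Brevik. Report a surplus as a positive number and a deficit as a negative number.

676

Goods balance = 1805 - 923 = 882
Services balance = 213 - 419 = -206
Trade balance (goods + services) = 882 + (-206) = 676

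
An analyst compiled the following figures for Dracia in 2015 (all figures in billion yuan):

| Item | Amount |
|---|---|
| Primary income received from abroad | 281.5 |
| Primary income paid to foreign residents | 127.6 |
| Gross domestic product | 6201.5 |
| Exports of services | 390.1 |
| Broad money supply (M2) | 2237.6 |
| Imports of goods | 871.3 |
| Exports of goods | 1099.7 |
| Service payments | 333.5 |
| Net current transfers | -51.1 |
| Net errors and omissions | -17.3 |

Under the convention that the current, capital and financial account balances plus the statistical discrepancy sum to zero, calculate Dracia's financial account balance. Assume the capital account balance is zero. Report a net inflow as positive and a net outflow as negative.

-370.5

Goods balance = 1099.7 - 871.3 = 228.4
Services balance = 390.1 - 333.5 = 56.6
Trade balance (goods + services) = 228.4 + 56.6 = 285.0
Net primary income = 281.5 - 127.6 = 153.9
Net secondary income = -51.1
Current account = 285.0 + 153.9 + (-51.1) = 387.8
Financial account = -(387.8 + (-17.3)) = -370.5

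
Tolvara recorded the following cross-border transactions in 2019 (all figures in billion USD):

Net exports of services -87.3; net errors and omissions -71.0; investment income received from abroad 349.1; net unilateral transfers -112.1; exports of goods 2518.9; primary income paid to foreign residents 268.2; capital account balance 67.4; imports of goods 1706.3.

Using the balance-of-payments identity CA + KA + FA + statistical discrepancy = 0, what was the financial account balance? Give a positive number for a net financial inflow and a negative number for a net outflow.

Goods balance = 2518.9 - 1706.3 = 812.6
Services balance = -87.3
Trade balance (goods + services) = 812.6 + (-87.3) = 725.3
Net primary income = 349.1 - 268.2 = 80.9
Net secondary income = -112.1
Current account = 725.3 + 80.9 + (-112.1) = 694.1
Financial account = -(694.1 + 67.4 + (-71.0)) = -690.5

-690.5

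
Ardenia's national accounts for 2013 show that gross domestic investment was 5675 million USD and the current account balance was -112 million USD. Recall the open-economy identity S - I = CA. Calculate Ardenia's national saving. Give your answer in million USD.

S = I + CA = 5675 + (-112) = 5563

5563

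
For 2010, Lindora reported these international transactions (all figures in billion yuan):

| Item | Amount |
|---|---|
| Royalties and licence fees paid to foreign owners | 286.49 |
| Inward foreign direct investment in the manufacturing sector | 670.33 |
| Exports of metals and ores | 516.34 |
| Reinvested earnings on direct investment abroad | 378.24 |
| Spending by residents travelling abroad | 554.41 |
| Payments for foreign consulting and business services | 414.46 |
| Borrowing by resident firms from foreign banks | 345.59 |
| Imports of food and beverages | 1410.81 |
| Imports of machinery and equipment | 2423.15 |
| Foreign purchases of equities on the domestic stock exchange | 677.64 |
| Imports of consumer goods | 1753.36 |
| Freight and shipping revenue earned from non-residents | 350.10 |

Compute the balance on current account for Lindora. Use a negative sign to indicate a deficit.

Goods: -1410.81 - 2423.15 - 1753.36 + 516.34 = -5070.98
Services: -286.49 + 350.10 - 414.46 - 554.41 = -905.26
Primary income: 378.24
Current account = (-5070.98) + (-905.26) + 378.24 = -5598.00
(Excluded from the current account — financial account: inward foreign direct investment in the manufacturing sector 670.33, borrowing by resident firms from foreign banks 345.59, foreign purchases of equities on the domestic stock exchange 677.64.)

-5598.00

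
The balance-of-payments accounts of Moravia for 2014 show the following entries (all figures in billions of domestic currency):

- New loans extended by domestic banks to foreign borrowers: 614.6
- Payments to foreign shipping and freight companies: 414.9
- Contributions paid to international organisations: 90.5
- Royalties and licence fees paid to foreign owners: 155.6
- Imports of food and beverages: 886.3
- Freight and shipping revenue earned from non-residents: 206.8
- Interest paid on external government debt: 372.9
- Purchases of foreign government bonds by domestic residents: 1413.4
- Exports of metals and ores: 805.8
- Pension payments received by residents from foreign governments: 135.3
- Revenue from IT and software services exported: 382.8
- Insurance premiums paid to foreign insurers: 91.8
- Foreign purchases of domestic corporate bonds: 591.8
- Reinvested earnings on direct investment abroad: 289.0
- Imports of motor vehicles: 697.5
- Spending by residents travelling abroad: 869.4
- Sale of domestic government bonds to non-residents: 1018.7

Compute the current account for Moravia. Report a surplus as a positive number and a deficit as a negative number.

Goods: 805.8 - 886.3 - 697.5 = -778.0
Services: -91.8 - 869.4 - 155.6 + 382.8 - 414.9 + 206.8 = -942.1
Primary income: -372.9 + 289.0 = -83.9
Secondary income: -90.5 + 135.3 = 44.8
Current account = (-778.0) + (-942.1) + (-83.9) + 44.8 = -1759.2
(Excluded from the current account — financial account: new loans extended by domestic banks to foreign borrowers 614.6, purchases of foreign government bonds by domestic residents 1413.4, foreign purchases of domestic corporate bonds 591.8, sale of domestic government bonds to non-residents 1018.7.)

-1759.2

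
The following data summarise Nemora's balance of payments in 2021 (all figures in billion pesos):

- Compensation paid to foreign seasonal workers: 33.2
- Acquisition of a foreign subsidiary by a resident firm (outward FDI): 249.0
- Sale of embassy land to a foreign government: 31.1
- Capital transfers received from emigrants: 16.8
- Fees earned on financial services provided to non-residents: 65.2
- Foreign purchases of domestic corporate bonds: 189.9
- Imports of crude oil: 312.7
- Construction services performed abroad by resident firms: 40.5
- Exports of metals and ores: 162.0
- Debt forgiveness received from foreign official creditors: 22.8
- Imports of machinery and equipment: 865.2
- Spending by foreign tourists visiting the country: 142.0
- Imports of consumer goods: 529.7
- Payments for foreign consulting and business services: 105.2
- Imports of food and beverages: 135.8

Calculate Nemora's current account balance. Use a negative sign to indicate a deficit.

-1572.1

Goods: -312.7 - 865.2 - 529.7 + 162.0 - 135.8 = -1681.4
Services: 65.2 - 105.2 + 40.5 + 142.0 = 142.5
Primary income: -33.2
Current account = (-1681.4) + 142.5 + (-33.2) = -1572.1
(Excluded from the current account — financial account: acquisition of a foreign subsidiary by a resident firm (outward FDI) 249.0, foreign purchases of domestic corporate bonds 189.9; capital account: sale of embassy land to a foreign government 31.1, capital transfers received from emigrants 16.8, debt forgiveness received from foreign official creditors 22.8.)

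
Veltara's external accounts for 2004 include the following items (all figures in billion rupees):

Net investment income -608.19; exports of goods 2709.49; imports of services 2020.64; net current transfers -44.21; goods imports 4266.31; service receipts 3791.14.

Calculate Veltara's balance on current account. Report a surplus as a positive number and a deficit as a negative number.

-438.72

Goods balance = 2709.49 - 4266.31 = -1556.82
Services balance = 3791.14 - 2020.64 = 1770.50
Trade balance (goods + services) = -1556.82 + 1770.50 = 213.68
Net primary income = -608.19
Net secondary income = -44.21
Current account = 213.68 + (-608.19) + (-44.21) = -438.72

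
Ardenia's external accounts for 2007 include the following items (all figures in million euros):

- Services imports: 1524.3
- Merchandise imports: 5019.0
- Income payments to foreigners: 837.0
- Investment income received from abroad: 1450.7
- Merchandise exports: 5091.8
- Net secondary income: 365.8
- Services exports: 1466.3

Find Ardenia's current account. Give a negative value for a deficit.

994.3

Goods balance = 5091.8 - 5019.0 = 72.8
Services balance = 1466.3 - 1524.3 = -58.0
Trade balance (goods + services) = 72.8 + (-58.0) = 14.8
Net primary income = 1450.7 - 837.0 = 613.7
Net secondary income = 365.8
Current account = 14.8 + 613.7 + 365.8 = 994.3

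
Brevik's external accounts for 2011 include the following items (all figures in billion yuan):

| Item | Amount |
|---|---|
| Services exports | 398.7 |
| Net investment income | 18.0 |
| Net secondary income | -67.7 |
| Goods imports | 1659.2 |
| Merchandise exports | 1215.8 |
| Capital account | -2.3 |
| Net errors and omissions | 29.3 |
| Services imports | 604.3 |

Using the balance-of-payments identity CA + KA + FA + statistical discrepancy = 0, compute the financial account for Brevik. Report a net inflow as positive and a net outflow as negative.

671.7

Goods balance = 1215.8 - 1659.2 = -443.4
Services balance = 398.7 - 604.3 = -205.6
Trade balance (goods + services) = -443.4 + (-205.6) = -649.0
Net primary income = 18.0
Net secondary income = -67.7
Current account = -649.0 + 18.0 + (-67.7) = -698.7
Financial account = -(-698.7 + (-2.3) + 29.3) = 671.7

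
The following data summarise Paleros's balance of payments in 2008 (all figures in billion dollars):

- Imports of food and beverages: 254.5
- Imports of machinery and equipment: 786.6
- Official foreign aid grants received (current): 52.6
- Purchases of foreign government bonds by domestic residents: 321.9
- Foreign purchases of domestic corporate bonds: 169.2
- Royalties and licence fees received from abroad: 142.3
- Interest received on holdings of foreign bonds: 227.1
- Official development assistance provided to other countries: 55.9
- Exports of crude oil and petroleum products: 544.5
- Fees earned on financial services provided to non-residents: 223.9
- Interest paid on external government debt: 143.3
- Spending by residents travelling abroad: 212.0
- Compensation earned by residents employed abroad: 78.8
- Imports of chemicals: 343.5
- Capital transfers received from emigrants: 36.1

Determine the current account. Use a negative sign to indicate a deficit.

Goods: -254.5 - 343.5 + 544.5 - 786.6 = -840.1
Services: -212.0 + 142.3 + 223.9 = 154.2
Primary income: 78.8 - 143.3 + 227.1 = 162.6
Secondary income: 52.6 - 55.9 = -3.3
Current account = (-840.1) + 154.2 + 162.6 + (-3.3) = -526.6
(Excluded from the current account — financial account: purchases of foreign government bonds by domestic residents 321.9, foreign purchases of domestic corporate bonds 169.2; capital account: capital transfers received from emigrants 36.1.)

-526.6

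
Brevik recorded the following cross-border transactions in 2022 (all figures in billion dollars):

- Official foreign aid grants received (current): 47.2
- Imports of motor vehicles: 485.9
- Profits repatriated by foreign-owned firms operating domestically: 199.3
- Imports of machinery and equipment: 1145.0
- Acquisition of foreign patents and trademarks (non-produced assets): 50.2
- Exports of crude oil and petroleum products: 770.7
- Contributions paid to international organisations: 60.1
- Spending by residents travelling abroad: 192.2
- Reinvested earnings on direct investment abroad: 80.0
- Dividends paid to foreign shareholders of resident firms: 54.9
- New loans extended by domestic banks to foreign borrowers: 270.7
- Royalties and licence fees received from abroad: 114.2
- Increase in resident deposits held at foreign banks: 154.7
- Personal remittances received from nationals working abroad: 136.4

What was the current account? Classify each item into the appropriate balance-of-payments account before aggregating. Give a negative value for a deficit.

Goods: -1145.0 + 770.7 - 485.9 = -860.2
Services: 114.2 - 192.2 = -78.0
Primary income: -199.3 - 54.9 + 80.0 = -174.2
Secondary income: 136.4 + 47.2 - 60.1 = 123.5
Current account = (-860.2) + (-78.0) + (-174.2) + 123.5 = -988.9
(Excluded from the current account — capital account: acquisition of foreign patents and trademarks (non-produced assets) 50.2; financial account: new loans extended by domestic banks to foreign borrowers 270.7, increase in resident deposits held at foreign banks 154.7.)

-988.9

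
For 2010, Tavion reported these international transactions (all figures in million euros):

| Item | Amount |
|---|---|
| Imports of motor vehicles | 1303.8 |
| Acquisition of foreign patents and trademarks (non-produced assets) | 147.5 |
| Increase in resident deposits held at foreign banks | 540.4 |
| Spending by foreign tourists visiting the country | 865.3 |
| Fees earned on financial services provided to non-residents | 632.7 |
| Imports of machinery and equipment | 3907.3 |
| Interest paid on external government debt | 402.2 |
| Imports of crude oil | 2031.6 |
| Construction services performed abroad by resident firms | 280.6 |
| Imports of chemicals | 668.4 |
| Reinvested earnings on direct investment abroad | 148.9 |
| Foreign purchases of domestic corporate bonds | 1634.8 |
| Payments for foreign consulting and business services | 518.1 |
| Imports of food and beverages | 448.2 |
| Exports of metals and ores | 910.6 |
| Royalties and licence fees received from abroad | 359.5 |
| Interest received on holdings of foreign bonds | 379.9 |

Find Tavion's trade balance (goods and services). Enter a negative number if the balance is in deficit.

-5828.7

Goods: -3907.3 - 2031.6 + 910.6 - 668.4 - 448.2 - 1303.8 = -7448.7
Services: 280.6 + 865.3 + 359.5 - 518.1 + 632.7 = 1620.0
Trade balance = -7448.7 + 1620.0 = -5828.7
(Excluded from the trade balance — capital account: acquisition of foreign patents and trademarks (non-produced assets) 147.5; financial account: increase in resident deposits held at foreign banks 540.4, foreign purchases of domestic corporate bonds 1634.8; primary income: interest paid on external government debt 402.2, reinvested earnings on direct investment abroad 148.9, interest received on holdings of foreign bonds 379.9.)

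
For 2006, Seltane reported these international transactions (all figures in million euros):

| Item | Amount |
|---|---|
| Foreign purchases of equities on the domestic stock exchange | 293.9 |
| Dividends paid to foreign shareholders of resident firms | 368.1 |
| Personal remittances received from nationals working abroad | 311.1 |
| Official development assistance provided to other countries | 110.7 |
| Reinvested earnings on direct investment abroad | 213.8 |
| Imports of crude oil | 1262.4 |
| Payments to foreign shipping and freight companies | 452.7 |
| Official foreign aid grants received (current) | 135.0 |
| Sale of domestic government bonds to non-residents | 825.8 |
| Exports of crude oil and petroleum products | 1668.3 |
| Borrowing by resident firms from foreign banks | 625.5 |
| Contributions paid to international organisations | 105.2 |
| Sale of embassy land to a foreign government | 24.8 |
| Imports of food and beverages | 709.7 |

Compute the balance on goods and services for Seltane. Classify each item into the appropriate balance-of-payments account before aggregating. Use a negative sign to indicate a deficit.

-756.5

Goods: 1668.3 - 709.7 - 1262.4 = -303.8
Services: -452.7
Trade balance = -303.8 + (-452.7) = -756.5
(Excluded from the trade balance — financial account: foreign purchases of equities on the domestic stock exchange 293.9, sale of domestic government bonds to non-residents 825.8, borrowing by resident firms from foreign banks 625.5; primary income: dividends paid to foreign shareholders of resident firms 368.1, reinvested earnings on direct investment abroad 213.8; secondary income: personal remittances received from nationals working abroad 311.1, official development assistance provided to other countries 110.7, official foreign aid grants received (current) 135.0, contributions paid to international organisations 105.2; capital account: sale of embassy land to a foreign government 24.8.)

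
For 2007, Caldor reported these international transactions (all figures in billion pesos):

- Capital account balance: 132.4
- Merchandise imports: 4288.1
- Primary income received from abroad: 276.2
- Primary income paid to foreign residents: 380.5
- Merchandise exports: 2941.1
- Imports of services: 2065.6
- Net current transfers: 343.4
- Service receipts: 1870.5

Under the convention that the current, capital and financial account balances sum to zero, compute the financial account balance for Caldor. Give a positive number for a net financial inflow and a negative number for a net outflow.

1170.6

Goods balance = 2941.1 - 4288.1 = -1347.0
Services balance = 1870.5 - 2065.6 = -195.1
Trade balance (goods + services) = -1347.0 + (-195.1) = -1542.1
Net primary income = 276.2 - 380.5 = -104.3
Net secondary income = 343.4
Current account = -1542.1 + (-104.3) + 343.4 = -1303.0
Financial account = -(-1303.0 + 132.4) = 1170.6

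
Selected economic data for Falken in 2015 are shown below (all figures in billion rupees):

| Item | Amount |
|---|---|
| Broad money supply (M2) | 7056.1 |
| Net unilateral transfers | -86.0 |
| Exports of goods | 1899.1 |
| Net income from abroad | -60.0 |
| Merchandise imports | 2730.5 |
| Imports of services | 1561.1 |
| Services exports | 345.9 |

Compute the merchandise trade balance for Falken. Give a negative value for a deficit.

-831.4

Goods balance = 1899.1 - 2730.5 = -831.4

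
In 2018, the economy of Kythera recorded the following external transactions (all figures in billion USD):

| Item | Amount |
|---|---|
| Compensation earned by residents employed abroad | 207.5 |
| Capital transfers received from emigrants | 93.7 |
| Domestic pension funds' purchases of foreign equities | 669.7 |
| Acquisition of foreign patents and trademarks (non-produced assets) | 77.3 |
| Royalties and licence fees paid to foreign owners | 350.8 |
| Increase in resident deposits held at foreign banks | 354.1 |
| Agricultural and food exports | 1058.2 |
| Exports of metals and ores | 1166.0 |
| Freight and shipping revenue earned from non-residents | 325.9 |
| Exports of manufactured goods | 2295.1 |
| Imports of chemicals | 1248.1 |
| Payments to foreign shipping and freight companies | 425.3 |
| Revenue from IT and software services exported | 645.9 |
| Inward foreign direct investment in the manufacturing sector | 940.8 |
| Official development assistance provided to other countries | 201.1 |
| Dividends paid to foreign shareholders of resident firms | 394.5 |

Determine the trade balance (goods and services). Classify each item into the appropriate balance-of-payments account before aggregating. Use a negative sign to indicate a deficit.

3466.9

Goods: -1248.1 + 2295.1 + 1058.2 + 1166.0 = 3271.2
Services: -350.8 - 425.3 + 645.9 + 325.9 = 195.7
Trade balance = 3271.2 + 195.7 = 3466.9
(Excluded from the trade balance — primary income: compensation earned by residents employed abroad 207.5, dividends paid to foreign shareholders of resident firms 394.5; capital account: capital transfers received from emigrants 93.7, acquisition of foreign patents and trademarks (non-produced assets) 77.3; financial account: domestic pension funds' purchases of foreign equities 669.7, increase in resident deposits held at foreign banks 354.1, inward foreign direct investment in the manufacturing sector 940.8; secondary income: official development assistance provided to other countries 201.1.)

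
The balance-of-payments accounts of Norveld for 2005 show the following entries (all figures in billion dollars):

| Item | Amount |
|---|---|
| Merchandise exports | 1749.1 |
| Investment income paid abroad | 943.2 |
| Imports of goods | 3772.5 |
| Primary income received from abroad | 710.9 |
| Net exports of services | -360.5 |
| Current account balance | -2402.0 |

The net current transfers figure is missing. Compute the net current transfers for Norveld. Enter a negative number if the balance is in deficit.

Current account = goods balance + services balance + net primary income + net secondary income
Sum of the known components = -2616.2
Net current transfers = CA - (known components) = -2402.0 - (-2616.2) = 214.2

214.2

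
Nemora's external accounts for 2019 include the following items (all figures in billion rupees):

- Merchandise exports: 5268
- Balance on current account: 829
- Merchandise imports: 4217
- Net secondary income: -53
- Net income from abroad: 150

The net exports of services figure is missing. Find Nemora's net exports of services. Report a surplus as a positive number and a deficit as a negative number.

Current account = goods balance + services balance + net primary income + net secondary income
Sum of the known components = 1148
Net exports of services = CA - (known components) = 829 - 1148 = -319

-319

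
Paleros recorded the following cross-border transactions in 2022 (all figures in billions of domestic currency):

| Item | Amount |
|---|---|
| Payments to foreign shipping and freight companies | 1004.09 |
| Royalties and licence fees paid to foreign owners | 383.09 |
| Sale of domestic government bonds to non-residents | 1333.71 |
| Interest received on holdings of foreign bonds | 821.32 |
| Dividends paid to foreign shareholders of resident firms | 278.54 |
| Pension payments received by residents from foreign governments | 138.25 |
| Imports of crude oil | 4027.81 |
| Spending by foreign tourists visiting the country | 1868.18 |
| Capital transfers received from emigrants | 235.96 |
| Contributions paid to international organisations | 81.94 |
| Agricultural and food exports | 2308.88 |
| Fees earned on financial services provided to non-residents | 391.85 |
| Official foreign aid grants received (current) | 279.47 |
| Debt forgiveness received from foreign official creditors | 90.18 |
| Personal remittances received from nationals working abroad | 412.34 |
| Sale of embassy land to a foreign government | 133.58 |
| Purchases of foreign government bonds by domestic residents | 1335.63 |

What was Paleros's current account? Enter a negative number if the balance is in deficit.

444.82

Goods: -4027.81 + 2308.88 = -1718.93
Services: -383.09 + 391.85 + 1868.18 - 1004.09 = 872.85
Primary income: 821.32 - 278.54 = 542.78
Secondary income: -81.94 + 279.47 + 138.25 + 412.34 = 748.12
Current account = (-1718.93) + 872.85 + 542.78 + 748.12 = 444.82
(Excluded from the current account — financial account: sale of domestic government bonds to non-residents 1333.71, purchases of foreign government bonds by domestic residents 1335.63; capital account: capital transfers received from emigrants 235.96, debt forgiveness received from foreign official creditors 90.18, sale of embassy land to a foreign government 133.58.)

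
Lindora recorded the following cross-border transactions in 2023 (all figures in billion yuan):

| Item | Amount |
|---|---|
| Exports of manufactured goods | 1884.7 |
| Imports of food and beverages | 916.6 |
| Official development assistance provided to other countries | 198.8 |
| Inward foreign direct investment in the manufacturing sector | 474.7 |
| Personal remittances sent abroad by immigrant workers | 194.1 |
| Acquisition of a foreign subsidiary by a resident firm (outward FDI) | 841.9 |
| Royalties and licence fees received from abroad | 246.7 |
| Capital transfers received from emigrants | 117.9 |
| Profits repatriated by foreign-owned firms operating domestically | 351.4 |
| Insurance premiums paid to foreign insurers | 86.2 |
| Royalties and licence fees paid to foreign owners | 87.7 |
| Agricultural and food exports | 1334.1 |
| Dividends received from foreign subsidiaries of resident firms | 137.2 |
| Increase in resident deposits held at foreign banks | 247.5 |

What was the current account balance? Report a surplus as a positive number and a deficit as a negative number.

1767.9

Goods: -916.6 + 1884.7 + 1334.1 = 2302.2
Services: -86.2 - 87.7 + 246.7 = 72.8
Primary income: 137.2 - 351.4 = -214.2
Secondary income: -198.8 - 194.1 = -392.9
Current account = 2302.2 + 72.8 + (-214.2) + (-392.9) = 1767.9
(Excluded from the current account — financial account: inward foreign direct investment in the manufacturing sector 474.7, acquisition of a foreign subsidiary by a resident firm (outward FDI) 841.9, increase in resident deposits held at foreign banks 247.5; capital account: capital transfers received from emigrants 117.9.)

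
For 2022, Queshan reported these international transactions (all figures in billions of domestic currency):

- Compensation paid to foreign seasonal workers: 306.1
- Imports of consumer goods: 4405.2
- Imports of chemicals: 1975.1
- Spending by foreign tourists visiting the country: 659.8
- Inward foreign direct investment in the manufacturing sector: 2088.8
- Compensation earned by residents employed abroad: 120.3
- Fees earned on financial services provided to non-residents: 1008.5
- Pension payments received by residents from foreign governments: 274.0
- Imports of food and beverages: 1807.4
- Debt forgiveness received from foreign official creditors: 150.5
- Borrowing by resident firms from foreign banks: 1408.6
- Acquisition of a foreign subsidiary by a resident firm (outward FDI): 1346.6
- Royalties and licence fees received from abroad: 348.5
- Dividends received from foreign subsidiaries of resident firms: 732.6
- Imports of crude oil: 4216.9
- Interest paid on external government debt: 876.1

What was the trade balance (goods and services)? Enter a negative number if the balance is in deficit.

-10387.8

Goods: -4216.9 - 4405.2 - 1807.4 - 1975.1 = -12404.6
Services: 659.8 + 348.5 + 1008.5 = 2016.8
Trade balance = -12404.6 + 2016.8 = -10387.8
(Excluded from the trade balance — primary income: compensation paid to foreign seasonal workers 306.1, compensation earned by residents employed abroad 120.3, dividends received from foreign subsidiaries of resident firms 732.6, interest paid on external government debt 876.1; financial account: inward foreign direct investment in the manufacturing sector 2088.8, borrowing by resident firms from foreign banks 1408.6, acquisition of a foreign subsidiary by a resident firm (outward FDI) 1346.6; secondary income: pension payments received by residents from foreign governments 274.0; capital account: debt forgiveness received from foreign official creditors 150.5.)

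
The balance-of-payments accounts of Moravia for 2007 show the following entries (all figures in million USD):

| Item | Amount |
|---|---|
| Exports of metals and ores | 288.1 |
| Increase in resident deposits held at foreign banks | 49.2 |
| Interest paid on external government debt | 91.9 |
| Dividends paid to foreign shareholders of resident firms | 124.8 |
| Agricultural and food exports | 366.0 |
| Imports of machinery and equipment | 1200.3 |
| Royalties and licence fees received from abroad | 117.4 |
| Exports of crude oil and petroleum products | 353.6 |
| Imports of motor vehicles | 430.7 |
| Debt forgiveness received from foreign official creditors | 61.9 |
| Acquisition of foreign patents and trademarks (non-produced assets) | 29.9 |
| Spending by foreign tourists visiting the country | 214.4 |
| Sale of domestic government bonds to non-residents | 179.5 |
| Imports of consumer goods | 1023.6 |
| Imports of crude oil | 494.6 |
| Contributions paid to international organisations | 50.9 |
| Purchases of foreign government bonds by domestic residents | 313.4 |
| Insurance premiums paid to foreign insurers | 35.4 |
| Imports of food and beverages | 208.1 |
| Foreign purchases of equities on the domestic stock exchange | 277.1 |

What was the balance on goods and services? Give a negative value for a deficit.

-2053.2

Goods: 353.6 - 1200.3 - 494.6 - 1023.6 - 430.7 + 366.0 - 208.1 + 288.1 = -2349.6
Services: 117.4 - 35.4 + 214.4 = 296.4
Trade balance = -2349.6 + 296.4 = -2053.2
(Excluded from the trade balance — financial account: increase in resident deposits held at foreign banks 49.2, sale of domestic government bonds to non-residents 179.5, purchases of foreign government bonds by domestic residents 313.4, foreign purchases of equities on the domestic stock exchange 277.1; primary income: interest paid on external government debt 91.9, dividends paid to foreign shareholders of resident firms 124.8; capital account: debt forgiveness received from foreign official creditors 61.9, acquisition of foreign patents and trademarks (non-produced assets) 29.9; secondary income: contributions paid to international organisations 50.9.)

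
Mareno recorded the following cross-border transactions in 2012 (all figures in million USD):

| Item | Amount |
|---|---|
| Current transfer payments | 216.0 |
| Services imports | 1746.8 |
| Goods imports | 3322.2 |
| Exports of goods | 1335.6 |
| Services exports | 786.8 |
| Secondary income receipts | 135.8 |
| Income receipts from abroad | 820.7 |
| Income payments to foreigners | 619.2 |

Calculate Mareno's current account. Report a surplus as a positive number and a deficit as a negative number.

-2825.3

Goods balance = 1335.6 - 3322.2 = -1986.6
Services balance = 786.8 - 1746.8 = -960.0
Trade balance (goods + services) = -1986.6 + (-960.0) = -2946.6
Net primary income = 820.7 - 619.2 = 201.5
Net secondary income = 135.8 - 216.0 = -80.2
Current account = -2946.6 + 201.5 + (-80.2) = -2825.3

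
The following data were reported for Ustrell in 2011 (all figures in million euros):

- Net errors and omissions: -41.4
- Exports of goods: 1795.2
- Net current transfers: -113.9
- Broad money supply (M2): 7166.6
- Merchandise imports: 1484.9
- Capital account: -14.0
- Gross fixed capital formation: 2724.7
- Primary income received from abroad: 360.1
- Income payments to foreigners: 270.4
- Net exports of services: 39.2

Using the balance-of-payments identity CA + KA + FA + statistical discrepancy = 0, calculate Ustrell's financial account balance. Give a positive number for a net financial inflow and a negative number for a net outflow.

-269.9

Goods balance = 1795.2 - 1484.9 = 310.3
Services balance = 39.2
Trade balance (goods + services) = 310.3 + 39.2 = 349.5
Net primary income = 360.1 - 270.4 = 89.7
Net secondary income = -113.9
Current account = 349.5 + 89.7 + (-113.9) = 325.3
Financial account = -(325.3 + (-14.0) + (-41.4)) = -269.9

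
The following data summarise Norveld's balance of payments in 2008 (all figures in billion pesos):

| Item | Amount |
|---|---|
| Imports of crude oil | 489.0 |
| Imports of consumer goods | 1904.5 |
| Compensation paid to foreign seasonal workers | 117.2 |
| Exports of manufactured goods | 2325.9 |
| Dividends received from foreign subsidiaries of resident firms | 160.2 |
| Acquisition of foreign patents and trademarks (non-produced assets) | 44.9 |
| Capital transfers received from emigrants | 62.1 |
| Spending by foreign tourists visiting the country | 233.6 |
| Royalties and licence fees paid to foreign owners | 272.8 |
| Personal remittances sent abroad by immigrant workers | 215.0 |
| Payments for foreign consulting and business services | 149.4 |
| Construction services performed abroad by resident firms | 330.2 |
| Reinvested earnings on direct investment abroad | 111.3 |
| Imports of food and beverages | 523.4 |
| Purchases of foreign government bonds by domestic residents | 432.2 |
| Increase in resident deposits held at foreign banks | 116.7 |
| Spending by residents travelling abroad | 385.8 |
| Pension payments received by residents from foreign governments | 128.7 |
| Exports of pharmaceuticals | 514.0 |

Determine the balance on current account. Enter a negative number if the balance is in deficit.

-253.2

Goods: -489.0 - 1904.5 + 2325.9 - 523.4 + 514.0 = -77.0
Services: -149.4 - 385.8 - 272.8 + 330.2 + 233.6 = -244.2
Primary income: 111.3 - 117.2 + 160.2 = 154.3
Secondary income: -215.0 + 128.7 = -86.3
Current account = (-77.0) + (-244.2) + 154.3 + (-86.3) = -253.2
(Excluded from the current account — capital account: acquisition of foreign patents and trademarks (non-produced assets) 44.9, capital transfers received from emigrants 62.1; financial account: purchases of foreign government bonds by domestic residents 432.2, increase in resident deposits held at foreign banks 116.7.)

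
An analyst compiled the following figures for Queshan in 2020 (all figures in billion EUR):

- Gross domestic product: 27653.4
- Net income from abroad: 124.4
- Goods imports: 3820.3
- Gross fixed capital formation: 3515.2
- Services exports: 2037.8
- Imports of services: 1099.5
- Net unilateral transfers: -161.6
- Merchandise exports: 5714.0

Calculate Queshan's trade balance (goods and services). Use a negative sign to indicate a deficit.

Goods balance = 5714.0 - 3820.3 = 1893.7
Services balance = 2037.8 - 1099.5 = 938.3
Trade balance (goods + services) = 1893.7 + 938.3 = 2832.0

2832.0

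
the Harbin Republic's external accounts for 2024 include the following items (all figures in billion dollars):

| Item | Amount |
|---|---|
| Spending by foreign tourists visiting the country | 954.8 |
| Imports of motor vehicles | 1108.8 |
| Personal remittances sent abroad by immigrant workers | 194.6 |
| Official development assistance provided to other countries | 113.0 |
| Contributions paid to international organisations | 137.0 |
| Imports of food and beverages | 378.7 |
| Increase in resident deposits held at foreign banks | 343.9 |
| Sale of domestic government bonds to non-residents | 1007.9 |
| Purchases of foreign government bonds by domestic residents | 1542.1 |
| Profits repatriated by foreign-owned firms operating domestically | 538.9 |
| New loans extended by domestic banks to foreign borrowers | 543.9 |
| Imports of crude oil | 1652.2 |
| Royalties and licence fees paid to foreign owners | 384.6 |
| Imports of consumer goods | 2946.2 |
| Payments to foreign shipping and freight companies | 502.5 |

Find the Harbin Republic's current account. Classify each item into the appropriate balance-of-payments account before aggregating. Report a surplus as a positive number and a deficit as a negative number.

-7001.7

Goods: -1108.8 - 378.7 - 1652.2 - 2946.2 = -6085.9
Services: -384.6 - 502.5 + 954.8 = 67.7
Primary income: -538.9
Secondary income: -137.0 - 113.0 - 194.6 = -444.6
Current account = (-6085.9) + 67.7 + (-538.9) + (-444.6) = -7001.7
(Excluded from the current account — financial account: increase in resident deposits held at foreign banks 343.9, sale of domestic government bonds to non-residents 1007.9, purchases of foreign government bonds by domestic residents 1542.1, new loans extended by domestic banks to foreign borrowers 543.9.)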